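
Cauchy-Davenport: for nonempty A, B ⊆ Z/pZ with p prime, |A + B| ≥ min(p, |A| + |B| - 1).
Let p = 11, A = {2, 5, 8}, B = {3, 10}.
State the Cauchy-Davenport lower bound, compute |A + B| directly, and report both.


Cauchy-Davenport: |A + B| ≥ min(p, |A| + |B| - 1) for A, B nonempty in Z/pZ.
|A| = 3, |B| = 2, p = 11.
CD lower bound = min(11, 3 + 2 - 1) = min(11, 4) = 4.
Compute A + B mod 11 directly:
a = 2: 2+3=5, 2+10=1
a = 5: 5+3=8, 5+10=4
a = 8: 8+3=0, 8+10=7
A + B = {0, 1, 4, 5, 7, 8}, so |A + B| = 6.
Verify: 6 ≥ 4? Yes ✓.

CD lower bound = 4, actual |A + B| = 6.


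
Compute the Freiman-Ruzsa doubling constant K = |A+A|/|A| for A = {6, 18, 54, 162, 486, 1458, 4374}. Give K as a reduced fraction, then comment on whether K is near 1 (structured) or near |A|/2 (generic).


|A| = 7.
Compute A + A by enumerating all 49 pairs.
A + A = {12, 24, 36, 60, 72, 108, 168, 180, 216, 324, 492, 504, 540, 648, 972, 1464, 1476, 1512, 1620, 1944, 2916, 4380, 4392, 4428, 4536, 4860, 5832, 8748}, so |A + A| = 28.
K = |A + A| / |A| = 28/7 = 4/1 ≈ 4.0000.
Reference: AP of size 7 gives K = 13/7 ≈ 1.8571; a fully generic set of size 7 gives K ≈ 4.0000.

|A| = 7, |A + A| = 28, K = 28/7 = 4/1.


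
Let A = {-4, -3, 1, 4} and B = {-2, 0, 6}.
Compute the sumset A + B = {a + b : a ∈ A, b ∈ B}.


A + B = {a + b : a ∈ A, b ∈ B}.
Enumerate all |A|·|B| = 4·3 = 12 pairs (a, b) and collect distinct sums.
a = -4: -4+-2=-6, -4+0=-4, -4+6=2
a = -3: -3+-2=-5, -3+0=-3, -3+6=3
a = 1: 1+-2=-1, 1+0=1, 1+6=7
a = 4: 4+-2=2, 4+0=4, 4+6=10
Collecting distinct sums: A + B = {-6, -5, -4, -3, -1, 1, 2, 3, 4, 7, 10}
|A + B| = 11

A + B = {-6, -5, -4, -3, -1, 1, 2, 3, 4, 7, 10}


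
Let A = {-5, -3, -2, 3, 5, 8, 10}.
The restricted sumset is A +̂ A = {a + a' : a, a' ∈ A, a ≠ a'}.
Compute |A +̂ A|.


Restricted sumset: A +̂ A = {a + a' : a ∈ A, a' ∈ A, a ≠ a'}.
Equivalently, take A + A and drop any sum 2a that is achievable ONLY as a + a for a ∈ A (i.e. sums representable only with equal summands).
Enumerate pairs (a, a') with a < a' (symmetric, so each unordered pair gives one sum; this covers all a ≠ a'):
  -5 + -3 = -8
  -5 + -2 = -7
  -5 + 3 = -2
  -5 + 5 = 0
  -5 + 8 = 3
  -5 + 10 = 5
  -3 + -2 = -5
  -3 + 3 = 0
  -3 + 5 = 2
  -3 + 8 = 5
  -3 + 10 = 7
  -2 + 3 = 1
  -2 + 5 = 3
  -2 + 8 = 6
  -2 + 10 = 8
  3 + 5 = 8
  3 + 8 = 11
  3 + 10 = 13
  5 + 8 = 13
  5 + 10 = 15
  8 + 10 = 18
Collected distinct sums: {-8, -7, -5, -2, 0, 1, 2, 3, 5, 6, 7, 8, 11, 13, 15, 18}
|A +̂ A| = 16
(Reference bound: |A +̂ A| ≥ 2|A| - 3 for |A| ≥ 2, with |A| = 7 giving ≥ 11.)

|A +̂ A| = 16


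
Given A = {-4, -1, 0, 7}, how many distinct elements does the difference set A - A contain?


A - A = {a - a' : a, a' ∈ A}; |A| = 4.
Bounds: 2|A|-1 ≤ |A - A| ≤ |A|² - |A| + 1, i.e. 7 ≤ |A - A| ≤ 13.
Note: 0 ∈ A - A always (from a - a). The set is symmetric: if d ∈ A - A then -d ∈ A - A.
Enumerate nonzero differences d = a - a' with a > a' (then include -d):
Positive differences: {1, 3, 4, 7, 8, 11}
Full difference set: {0} ∪ (positive diffs) ∪ (negative diffs).
|A - A| = 1 + 2·6 = 13 (matches direct enumeration: 13).

|A - A| = 13


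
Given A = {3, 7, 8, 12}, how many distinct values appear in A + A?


A + A = {a + a' : a, a' ∈ A}; |A| = 4.
General bounds: 2|A| - 1 ≤ |A + A| ≤ |A|(|A|+1)/2, i.e. 7 ≤ |A + A| ≤ 10.
Lower bound 2|A|-1 is attained iff A is an arithmetic progression.
Enumerate sums a + a' for a ≤ a' (symmetric, so this suffices):
a = 3: 3+3=6, 3+7=10, 3+8=11, 3+12=15
a = 7: 7+7=14, 7+8=15, 7+12=19
a = 8: 8+8=16, 8+12=20
a = 12: 12+12=24
Distinct sums: {6, 10, 11, 14, 15, 16, 19, 20, 24}
|A + A| = 9

|A + A| = 9


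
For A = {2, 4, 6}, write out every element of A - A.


A - A = {a - a' : a, a' ∈ A}.
Compute a - a' for each ordered pair (a, a'):
a = 2: 2-2=0, 2-4=-2, 2-6=-4
a = 4: 4-2=2, 4-4=0, 4-6=-2
a = 6: 6-2=4, 6-4=2, 6-6=0
Collecting distinct values (and noting 0 appears from a-a):
A - A = {-4, -2, 0, 2, 4}
|A - A| = 5

A - A = {-4, -2, 0, 2, 4}


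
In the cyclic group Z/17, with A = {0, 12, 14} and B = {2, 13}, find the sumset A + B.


Work in Z/17Z: reduce every sum a + b modulo 17.
Enumerate all 6 pairs:
a = 0: 0+2=2, 0+13=13
a = 12: 12+2=14, 12+13=8
a = 14: 14+2=16, 14+13=10
Distinct residues collected: {2, 8, 10, 13, 14, 16}
|A + B| = 6 (out of 17 total residues).

A + B = {2, 8, 10, 13, 14, 16}


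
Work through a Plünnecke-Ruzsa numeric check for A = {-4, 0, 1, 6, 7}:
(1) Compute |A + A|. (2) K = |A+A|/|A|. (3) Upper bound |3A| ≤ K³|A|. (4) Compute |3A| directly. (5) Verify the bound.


|A| = 5.
Step 1: Compute A + A by enumerating all 25 pairs.
A + A = {-8, -4, -3, 0, 1, 2, 3, 6, 7, 8, 12, 13, 14}, so |A + A| = 13.
Step 2: Doubling constant K = |A + A|/|A| = 13/5 = 13/5 ≈ 2.6000.
Step 3: Plünnecke-Ruzsa gives |3A| ≤ K³·|A| = (2.6000)³ · 5 ≈ 87.8800.
Step 4: Compute 3A = A + A + A directly by enumerating all triples (a,b,c) ∈ A³; |3A| = 25.
Step 5: Check 25 ≤ 87.8800? Yes ✓.

K = 13/5, Plünnecke-Ruzsa bound K³|A| ≈ 87.8800, |3A| = 25, inequality holds.


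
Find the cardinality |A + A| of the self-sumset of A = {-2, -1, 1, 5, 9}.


A + A = {a + a' : a, a' ∈ A}; |A| = 5.
General bounds: 2|A| - 1 ≤ |A + A| ≤ |A|(|A|+1)/2, i.e. 9 ≤ |A + A| ≤ 15.
Lower bound 2|A|-1 is attained iff A is an arithmetic progression.
Enumerate sums a + a' for a ≤ a' (symmetric, so this suffices):
a = -2: -2+-2=-4, -2+-1=-3, -2+1=-1, -2+5=3, -2+9=7
a = -1: -1+-1=-2, -1+1=0, -1+5=4, -1+9=8
a = 1: 1+1=2, 1+5=6, 1+9=10
a = 5: 5+5=10, 5+9=14
a = 9: 9+9=18
Distinct sums: {-4, -3, -2, -1, 0, 2, 3, 4, 6, 7, 8, 10, 14, 18}
|A + A| = 14

|A + A| = 14


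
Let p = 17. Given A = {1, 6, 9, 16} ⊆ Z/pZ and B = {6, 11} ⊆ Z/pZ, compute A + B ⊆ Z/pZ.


Work in Z/17Z: reduce every sum a + b modulo 17.
Enumerate all 8 pairs:
a = 1: 1+6=7, 1+11=12
a = 6: 6+6=12, 6+11=0
a = 9: 9+6=15, 9+11=3
a = 16: 16+6=5, 16+11=10
Distinct residues collected: {0, 3, 5, 7, 10, 12, 15}
|A + B| = 7 (out of 17 total residues).

A + B = {0, 3, 5, 7, 10, 12, 15}


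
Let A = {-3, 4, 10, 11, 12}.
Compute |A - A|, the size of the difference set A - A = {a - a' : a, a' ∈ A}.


A - A = {a - a' : a, a' ∈ A}; |A| = 5.
Bounds: 2|A|-1 ≤ |A - A| ≤ |A|² - |A| + 1, i.e. 9 ≤ |A - A| ≤ 21.
Note: 0 ∈ A - A always (from a - a). The set is symmetric: if d ∈ A - A then -d ∈ A - A.
Enumerate nonzero differences d = a - a' with a > a' (then include -d):
Positive differences: {1, 2, 6, 7, 8, 13, 14, 15}
Full difference set: {0} ∪ (positive diffs) ∪ (negative diffs).
|A - A| = 1 + 2·8 = 17 (matches direct enumeration: 17).

|A - A| = 17


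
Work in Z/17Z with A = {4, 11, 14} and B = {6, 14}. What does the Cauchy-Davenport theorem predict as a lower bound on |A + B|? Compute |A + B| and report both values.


Cauchy-Davenport: |A + B| ≥ min(p, |A| + |B| - 1) for A, B nonempty in Z/pZ.
|A| = 3, |B| = 2, p = 17.
CD lower bound = min(17, 3 + 2 - 1) = min(17, 4) = 4.
Compute A + B mod 17 directly:
a = 4: 4+6=10, 4+14=1
a = 11: 11+6=0, 11+14=8
a = 14: 14+6=3, 14+14=11
A + B = {0, 1, 3, 8, 10, 11}, so |A + B| = 6.
Verify: 6 ≥ 4? Yes ✓.

CD lower bound = 4, actual |A + B| = 6.


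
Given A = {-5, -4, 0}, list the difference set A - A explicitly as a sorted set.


A - A = {a - a' : a, a' ∈ A}.
Compute a - a' for each ordered pair (a, a'):
a = -5: -5--5=0, -5--4=-1, -5-0=-5
a = -4: -4--5=1, -4--4=0, -4-0=-4
a = 0: 0--5=5, 0--4=4, 0-0=0
Collecting distinct values (and noting 0 appears from a-a):
A - A = {-5, -4, -1, 0, 1, 4, 5}
|A - A| = 7

A - A = {-5, -4, -1, 0, 1, 4, 5}


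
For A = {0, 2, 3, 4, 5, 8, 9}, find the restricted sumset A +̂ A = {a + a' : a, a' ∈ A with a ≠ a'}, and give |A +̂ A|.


Restricted sumset: A +̂ A = {a + a' : a ∈ A, a' ∈ A, a ≠ a'}.
Equivalently, take A + A and drop any sum 2a that is achievable ONLY as a + a for a ∈ A (i.e. sums representable only with equal summands).
Enumerate pairs (a, a') with a < a' (symmetric, so each unordered pair gives one sum; this covers all a ≠ a'):
  0 + 2 = 2
  0 + 3 = 3
  0 + 4 = 4
  0 + 5 = 5
  0 + 8 = 8
  0 + 9 = 9
  2 + 3 = 5
  2 + 4 = 6
  2 + 5 = 7
  2 + 8 = 10
  2 + 9 = 11
  3 + 4 = 7
  3 + 5 = 8
  3 + 8 = 11
  3 + 9 = 12
  4 + 5 = 9
  4 + 8 = 12
  4 + 9 = 13
  5 + 8 = 13
  5 + 9 = 14
  8 + 9 = 17
Collected distinct sums: {2, 3, 4, 5, 6, 7, 8, 9, 10, 11, 12, 13, 14, 17}
|A +̂ A| = 14
(Reference bound: |A +̂ A| ≥ 2|A| - 3 for |A| ≥ 2, with |A| = 7 giving ≥ 11.)

|A +̂ A| = 14


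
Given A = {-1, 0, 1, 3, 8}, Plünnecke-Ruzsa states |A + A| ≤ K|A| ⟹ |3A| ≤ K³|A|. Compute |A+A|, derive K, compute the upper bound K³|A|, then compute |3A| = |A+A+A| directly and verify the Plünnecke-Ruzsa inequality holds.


|A| = 5.
Step 1: Compute A + A by enumerating all 25 pairs.
A + A = {-2, -1, 0, 1, 2, 3, 4, 6, 7, 8, 9, 11, 16}, so |A + A| = 13.
Step 2: Doubling constant K = |A + A|/|A| = 13/5 = 13/5 ≈ 2.6000.
Step 3: Plünnecke-Ruzsa gives |3A| ≤ K³·|A| = (2.6000)³ · 5 ≈ 87.8800.
Step 4: Compute 3A = A + A + A directly by enumerating all triples (a,b,c) ∈ A³; |3A| = 22.
Step 5: Check 22 ≤ 87.8800? Yes ✓.

K = 13/5, Plünnecke-Ruzsa bound K³|A| ≈ 87.8800, |3A| = 22, inequality holds.


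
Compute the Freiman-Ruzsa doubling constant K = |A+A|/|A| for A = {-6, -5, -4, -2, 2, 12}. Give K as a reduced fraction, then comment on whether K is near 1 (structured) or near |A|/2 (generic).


|A| = 6.
Compute A + A by enumerating all 36 pairs.
A + A = {-12, -11, -10, -9, -8, -7, -6, -4, -3, -2, 0, 4, 6, 7, 8, 10, 14, 24}, so |A + A| = 18.
K = |A + A| / |A| = 18/6 = 3/1 ≈ 3.0000.
Reference: AP of size 6 gives K = 11/6 ≈ 1.8333; a fully generic set of size 6 gives K ≈ 3.5000.

|A| = 6, |A + A| = 18, K = 18/6 = 3/1.


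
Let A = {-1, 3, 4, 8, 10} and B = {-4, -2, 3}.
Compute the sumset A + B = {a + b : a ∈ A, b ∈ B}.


A + B = {a + b : a ∈ A, b ∈ B}.
Enumerate all |A|·|B| = 5·3 = 15 pairs (a, b) and collect distinct sums.
a = -1: -1+-4=-5, -1+-2=-3, -1+3=2
a = 3: 3+-4=-1, 3+-2=1, 3+3=6
a = 4: 4+-4=0, 4+-2=2, 4+3=7
a = 8: 8+-4=4, 8+-2=6, 8+3=11
a = 10: 10+-4=6, 10+-2=8, 10+3=13
Collecting distinct sums: A + B = {-5, -3, -1, 0, 1, 2, 4, 6, 7, 8, 11, 13}
|A + B| = 12

A + B = {-5, -3, -1, 0, 1, 2, 4, 6, 7, 8, 11, 13}


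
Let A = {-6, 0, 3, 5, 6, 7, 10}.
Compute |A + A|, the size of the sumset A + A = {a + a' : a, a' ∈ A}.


A + A = {a + a' : a, a' ∈ A}; |A| = 7.
General bounds: 2|A| - 1 ≤ |A + A| ≤ |A|(|A|+1)/2, i.e. 13 ≤ |A + A| ≤ 28.
Lower bound 2|A|-1 is attained iff A is an arithmetic progression.
Enumerate sums a + a' for a ≤ a' (symmetric, so this suffices):
a = -6: -6+-6=-12, -6+0=-6, -6+3=-3, -6+5=-1, -6+6=0, -6+7=1, -6+10=4
a = 0: 0+0=0, 0+3=3, 0+5=5, 0+6=6, 0+7=7, 0+10=10
a = 3: 3+3=6, 3+5=8, 3+6=9, 3+7=10, 3+10=13
a = 5: 5+5=10, 5+6=11, 5+7=12, 5+10=15
a = 6: 6+6=12, 6+7=13, 6+10=16
a = 7: 7+7=14, 7+10=17
a = 10: 10+10=20
Distinct sums: {-12, -6, -3, -1, 0, 1, 3, 4, 5, 6, 7, 8, 9, 10, 11, 12, 13, 14, 15, 16, 17, 20}
|A + A| = 22

|A + A| = 22


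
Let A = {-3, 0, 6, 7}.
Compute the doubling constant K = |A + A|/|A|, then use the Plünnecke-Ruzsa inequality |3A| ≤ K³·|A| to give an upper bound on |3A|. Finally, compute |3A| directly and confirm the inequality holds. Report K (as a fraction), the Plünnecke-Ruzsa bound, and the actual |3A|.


|A| = 4.
Step 1: Compute A + A by enumerating all 16 pairs.
A + A = {-6, -3, 0, 3, 4, 6, 7, 12, 13, 14}, so |A + A| = 10.
Step 2: Doubling constant K = |A + A|/|A| = 10/4 = 10/4 ≈ 2.5000.
Step 3: Plünnecke-Ruzsa gives |3A| ≤ K³·|A| = (2.5000)³ · 4 ≈ 62.5000.
Step 4: Compute 3A = A + A + A directly by enumerating all triples (a,b,c) ∈ A³; |3A| = 19.
Step 5: Check 19 ≤ 62.5000? Yes ✓.

K = 10/4, Plünnecke-Ruzsa bound K³|A| ≈ 62.5000, |3A| = 19, inequality holds.


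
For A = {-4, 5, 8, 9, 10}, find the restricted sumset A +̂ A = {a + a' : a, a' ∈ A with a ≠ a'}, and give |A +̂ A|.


Restricted sumset: A +̂ A = {a + a' : a ∈ A, a' ∈ A, a ≠ a'}.
Equivalently, take A + A and drop any sum 2a that is achievable ONLY as a + a for a ∈ A (i.e. sums representable only with equal summands).
Enumerate pairs (a, a') with a < a' (symmetric, so each unordered pair gives one sum; this covers all a ≠ a'):
  -4 + 5 = 1
  -4 + 8 = 4
  -4 + 9 = 5
  -4 + 10 = 6
  5 + 8 = 13
  5 + 9 = 14
  5 + 10 = 15
  8 + 9 = 17
  8 + 10 = 18
  9 + 10 = 19
Collected distinct sums: {1, 4, 5, 6, 13, 14, 15, 17, 18, 19}
|A +̂ A| = 10
(Reference bound: |A +̂ A| ≥ 2|A| - 3 for |A| ≥ 2, with |A| = 5 giving ≥ 7.)

|A +̂ A| = 10


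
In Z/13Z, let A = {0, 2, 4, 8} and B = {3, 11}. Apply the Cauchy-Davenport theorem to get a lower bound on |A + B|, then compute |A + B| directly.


Cauchy-Davenport: |A + B| ≥ min(p, |A| + |B| - 1) for A, B nonempty in Z/pZ.
|A| = 4, |B| = 2, p = 13.
CD lower bound = min(13, 4 + 2 - 1) = min(13, 5) = 5.
Compute A + B mod 13 directly:
a = 0: 0+3=3, 0+11=11
a = 2: 2+3=5, 2+11=0
a = 4: 4+3=7, 4+11=2
a = 8: 8+3=11, 8+11=6
A + B = {0, 2, 3, 5, 6, 7, 11}, so |A + B| = 7.
Verify: 7 ≥ 5? Yes ✓.

CD lower bound = 5, actual |A + B| = 7.


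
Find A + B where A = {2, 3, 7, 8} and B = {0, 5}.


A + B = {a + b : a ∈ A, b ∈ B}.
Enumerate all |A|·|B| = 4·2 = 8 pairs (a, b) and collect distinct sums.
a = 2: 2+0=2, 2+5=7
a = 3: 3+0=3, 3+5=8
a = 7: 7+0=7, 7+5=12
a = 8: 8+0=8, 8+5=13
Collecting distinct sums: A + B = {2, 3, 7, 8, 12, 13}
|A + B| = 6

A + B = {2, 3, 7, 8, 12, 13}


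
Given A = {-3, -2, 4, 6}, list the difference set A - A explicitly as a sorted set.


A - A = {a - a' : a, a' ∈ A}.
Compute a - a' for each ordered pair (a, a'):
a = -3: -3--3=0, -3--2=-1, -3-4=-7, -3-6=-9
a = -2: -2--3=1, -2--2=0, -2-4=-6, -2-6=-8
a = 4: 4--3=7, 4--2=6, 4-4=0, 4-6=-2
a = 6: 6--3=9, 6--2=8, 6-4=2, 6-6=0
Collecting distinct values (and noting 0 appears from a-a):
A - A = {-9, -8, -7, -6, -2, -1, 0, 1, 2, 6, 7, 8, 9}
|A - A| = 13

A - A = {-9, -8, -7, -6, -2, -1, 0, 1, 2, 6, 7, 8, 9}


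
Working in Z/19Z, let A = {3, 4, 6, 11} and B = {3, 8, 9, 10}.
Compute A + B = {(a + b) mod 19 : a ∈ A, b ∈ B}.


Work in Z/19Z: reduce every sum a + b modulo 19.
Enumerate all 16 pairs:
a = 3: 3+3=6, 3+8=11, 3+9=12, 3+10=13
a = 4: 4+3=7, 4+8=12, 4+9=13, 4+10=14
a = 6: 6+3=9, 6+8=14, 6+9=15, 6+10=16
a = 11: 11+3=14, 11+8=0, 11+9=1, 11+10=2
Distinct residues collected: {0, 1, 2, 6, 7, 9, 11, 12, 13, 14, 15, 16}
|A + B| = 12 (out of 19 total residues).

A + B = {0, 1, 2, 6, 7, 9, 11, 12, 13, 14, 15, 16}


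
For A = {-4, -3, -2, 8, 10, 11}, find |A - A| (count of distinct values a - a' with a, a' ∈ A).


A - A = {a - a' : a, a' ∈ A}; |A| = 6.
Bounds: 2|A|-1 ≤ |A - A| ≤ |A|² - |A| + 1, i.e. 11 ≤ |A - A| ≤ 31.
Note: 0 ∈ A - A always (from a - a). The set is symmetric: if d ∈ A - A then -d ∈ A - A.
Enumerate nonzero differences d = a - a' with a > a' (then include -d):
Positive differences: {1, 2, 3, 10, 11, 12, 13, 14, 15}
Full difference set: {0} ∪ (positive diffs) ∪ (negative diffs).
|A - A| = 1 + 2·9 = 19 (matches direct enumeration: 19).

|A - A| = 19


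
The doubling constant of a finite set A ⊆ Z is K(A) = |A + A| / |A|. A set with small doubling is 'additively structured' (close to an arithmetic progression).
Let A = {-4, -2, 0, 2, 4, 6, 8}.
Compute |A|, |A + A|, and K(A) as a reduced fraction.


|A| = 7.
Compute A + A by enumerating all 49 pairs.
A + A = {-8, -6, -4, -2, 0, 2, 4, 6, 8, 10, 12, 14, 16}, so |A + A| = 13.
K = |A + A| / |A| = 13/7 (already in lowest terms) ≈ 1.8571.
Reference: AP of size 7 gives K = 13/7 ≈ 1.8571; a fully generic set of size 7 gives K ≈ 4.0000.

|A| = 7, |A + A| = 13, K = 13/7.


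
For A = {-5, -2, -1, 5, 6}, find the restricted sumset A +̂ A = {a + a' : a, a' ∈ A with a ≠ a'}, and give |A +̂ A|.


Restricted sumset: A +̂ A = {a + a' : a ∈ A, a' ∈ A, a ≠ a'}.
Equivalently, take A + A and drop any sum 2a that is achievable ONLY as a + a for a ∈ A (i.e. sums representable only with equal summands).
Enumerate pairs (a, a') with a < a' (symmetric, so each unordered pair gives one sum; this covers all a ≠ a'):
  -5 + -2 = -7
  -5 + -1 = -6
  -5 + 5 = 0
  -5 + 6 = 1
  -2 + -1 = -3
  -2 + 5 = 3
  -2 + 6 = 4
  -1 + 5 = 4
  -1 + 6 = 5
  5 + 6 = 11
Collected distinct sums: {-7, -6, -3, 0, 1, 3, 4, 5, 11}
|A +̂ A| = 9
(Reference bound: |A +̂ A| ≥ 2|A| - 3 for |A| ≥ 2, with |A| = 5 giving ≥ 7.)

|A +̂ A| = 9


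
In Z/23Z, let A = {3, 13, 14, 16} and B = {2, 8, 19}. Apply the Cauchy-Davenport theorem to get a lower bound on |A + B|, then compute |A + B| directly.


Cauchy-Davenport: |A + B| ≥ min(p, |A| + |B| - 1) for A, B nonempty in Z/pZ.
|A| = 4, |B| = 3, p = 23.
CD lower bound = min(23, 4 + 3 - 1) = min(23, 6) = 6.
Compute A + B mod 23 directly:
a = 3: 3+2=5, 3+8=11, 3+19=22
a = 13: 13+2=15, 13+8=21, 13+19=9
a = 14: 14+2=16, 14+8=22, 14+19=10
a = 16: 16+2=18, 16+8=1, 16+19=12
A + B = {1, 5, 9, 10, 11, 12, 15, 16, 18, 21, 22}, so |A + B| = 11.
Verify: 11 ≥ 6? Yes ✓.

CD lower bound = 6, actual |A + B| = 11.


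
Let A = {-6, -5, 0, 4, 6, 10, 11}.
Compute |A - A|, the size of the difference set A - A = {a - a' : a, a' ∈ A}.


A - A = {a - a' : a, a' ∈ A}; |A| = 7.
Bounds: 2|A|-1 ≤ |A - A| ≤ |A|² - |A| + 1, i.e. 13 ≤ |A - A| ≤ 43.
Note: 0 ∈ A - A always (from a - a). The set is symmetric: if d ∈ A - A then -d ∈ A - A.
Enumerate nonzero differences d = a - a' with a > a' (then include -d):
Positive differences: {1, 2, 4, 5, 6, 7, 9, 10, 11, 12, 15, 16, 17}
Full difference set: {0} ∪ (positive diffs) ∪ (negative diffs).
|A - A| = 1 + 2·13 = 27 (matches direct enumeration: 27).

|A - A| = 27


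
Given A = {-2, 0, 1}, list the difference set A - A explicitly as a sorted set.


A - A = {a - a' : a, a' ∈ A}.
Compute a - a' for each ordered pair (a, a'):
a = -2: -2--2=0, -2-0=-2, -2-1=-3
a = 0: 0--2=2, 0-0=0, 0-1=-1
a = 1: 1--2=3, 1-0=1, 1-1=0
Collecting distinct values (and noting 0 appears from a-a):
A - A = {-3, -2, -1, 0, 1, 2, 3}
|A - A| = 7

A - A = {-3, -2, -1, 0, 1, 2, 3}


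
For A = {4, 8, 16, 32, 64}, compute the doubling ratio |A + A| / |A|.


|A| = 5.
Compute A + A by enumerating all 25 pairs.
A + A = {8, 12, 16, 20, 24, 32, 36, 40, 48, 64, 68, 72, 80, 96, 128}, so |A + A| = 15.
K = |A + A| / |A| = 15/5 = 3/1 ≈ 3.0000.
Reference: AP of size 5 gives K = 9/5 ≈ 1.8000; a fully generic set of size 5 gives K ≈ 3.0000.

|A| = 5, |A + A| = 15, K = 15/5 = 3/1.


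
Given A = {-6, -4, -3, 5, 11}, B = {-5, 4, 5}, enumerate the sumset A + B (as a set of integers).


A + B = {a + b : a ∈ A, b ∈ B}.
Enumerate all |A|·|B| = 5·3 = 15 pairs (a, b) and collect distinct sums.
a = -6: -6+-5=-11, -6+4=-2, -6+5=-1
a = -4: -4+-5=-9, -4+4=0, -4+5=1
a = -3: -3+-5=-8, -3+4=1, -3+5=2
a = 5: 5+-5=0, 5+4=9, 5+5=10
a = 11: 11+-5=6, 11+4=15, 11+5=16
Collecting distinct sums: A + B = {-11, -9, -8, -2, -1, 0, 1, 2, 6, 9, 10, 15, 16}
|A + B| = 13

A + B = {-11, -9, -8, -2, -1, 0, 1, 2, 6, 9, 10, 15, 16}


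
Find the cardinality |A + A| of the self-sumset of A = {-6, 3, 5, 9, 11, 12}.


A + A = {a + a' : a, a' ∈ A}; |A| = 6.
General bounds: 2|A| - 1 ≤ |A + A| ≤ |A|(|A|+1)/2, i.e. 11 ≤ |A + A| ≤ 21.
Lower bound 2|A|-1 is attained iff A is an arithmetic progression.
Enumerate sums a + a' for a ≤ a' (symmetric, so this suffices):
a = -6: -6+-6=-12, -6+3=-3, -6+5=-1, -6+9=3, -6+11=5, -6+12=6
a = 3: 3+3=6, 3+5=8, 3+9=12, 3+11=14, 3+12=15
a = 5: 5+5=10, 5+9=14, 5+11=16, 5+12=17
a = 9: 9+9=18, 9+11=20, 9+12=21
a = 11: 11+11=22, 11+12=23
a = 12: 12+12=24
Distinct sums: {-12, -3, -1, 3, 5, 6, 8, 10, 12, 14, 15, 16, 17, 18, 20, 21, 22, 23, 24}
|A + A| = 19

|A + A| = 19


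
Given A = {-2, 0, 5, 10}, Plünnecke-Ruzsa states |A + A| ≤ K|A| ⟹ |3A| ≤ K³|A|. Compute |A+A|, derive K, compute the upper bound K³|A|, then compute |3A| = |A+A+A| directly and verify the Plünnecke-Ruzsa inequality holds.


|A| = 4.
Step 1: Compute A + A by enumerating all 16 pairs.
A + A = {-4, -2, 0, 3, 5, 8, 10, 15, 20}, so |A + A| = 9.
Step 2: Doubling constant K = |A + A|/|A| = 9/4 = 9/4 ≈ 2.2500.
Step 3: Plünnecke-Ruzsa gives |3A| ≤ K³·|A| = (2.2500)³ · 4 ≈ 45.5625.
Step 4: Compute 3A = A + A + A directly by enumerating all triples (a,b,c) ∈ A³; |3A| = 16.
Step 5: Check 16 ≤ 45.5625? Yes ✓.

K = 9/4, Plünnecke-Ruzsa bound K³|A| ≈ 45.5625, |3A| = 16, inequality holds.


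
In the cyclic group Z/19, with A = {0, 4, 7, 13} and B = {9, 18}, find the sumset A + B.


Work in Z/19Z: reduce every sum a + b modulo 19.
Enumerate all 8 pairs:
a = 0: 0+9=9, 0+18=18
a = 4: 4+9=13, 4+18=3
a = 7: 7+9=16, 7+18=6
a = 13: 13+9=3, 13+18=12
Distinct residues collected: {3, 6, 9, 12, 13, 16, 18}
|A + B| = 7 (out of 19 total residues).

A + B = {3, 6, 9, 12, 13, 16, 18}


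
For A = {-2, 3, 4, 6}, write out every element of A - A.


A - A = {a - a' : a, a' ∈ A}.
Compute a - a' for each ordered pair (a, a'):
a = -2: -2--2=0, -2-3=-5, -2-4=-6, -2-6=-8
a = 3: 3--2=5, 3-3=0, 3-4=-1, 3-6=-3
a = 4: 4--2=6, 4-3=1, 4-4=0, 4-6=-2
a = 6: 6--2=8, 6-3=3, 6-4=2, 6-6=0
Collecting distinct values (and noting 0 appears from a-a):
A - A = {-8, -6, -5, -3, -2, -1, 0, 1, 2, 3, 5, 6, 8}
|A - A| = 13

A - A = {-8, -6, -5, -3, -2, -1, 0, 1, 2, 3, 5, 6, 8}


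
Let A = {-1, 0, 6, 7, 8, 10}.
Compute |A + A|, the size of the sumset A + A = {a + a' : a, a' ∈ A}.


A + A = {a + a' : a, a' ∈ A}; |A| = 6.
General bounds: 2|A| - 1 ≤ |A + A| ≤ |A|(|A|+1)/2, i.e. 11 ≤ |A + A| ≤ 21.
Lower bound 2|A|-1 is attained iff A is an arithmetic progression.
Enumerate sums a + a' for a ≤ a' (symmetric, so this suffices):
a = -1: -1+-1=-2, -1+0=-1, -1+6=5, -1+7=6, -1+8=7, -1+10=9
a = 0: 0+0=0, 0+6=6, 0+7=7, 0+8=8, 0+10=10
a = 6: 6+6=12, 6+7=13, 6+8=14, 6+10=16
a = 7: 7+7=14, 7+8=15, 7+10=17
a = 8: 8+8=16, 8+10=18
a = 10: 10+10=20
Distinct sums: {-2, -1, 0, 5, 6, 7, 8, 9, 10, 12, 13, 14, 15, 16, 17, 18, 20}
|A + A| = 17

|A + A| = 17


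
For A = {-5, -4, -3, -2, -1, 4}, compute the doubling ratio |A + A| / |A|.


|A| = 6.
Compute A + A by enumerating all 36 pairs.
A + A = {-10, -9, -8, -7, -6, -5, -4, -3, -2, -1, 0, 1, 2, 3, 8}, so |A + A| = 15.
K = |A + A| / |A| = 15/6 = 5/2 ≈ 2.5000.
Reference: AP of size 6 gives K = 11/6 ≈ 1.8333; a fully generic set of size 6 gives K ≈ 3.5000.

|A| = 6, |A + A| = 15, K = 15/6 = 5/2.


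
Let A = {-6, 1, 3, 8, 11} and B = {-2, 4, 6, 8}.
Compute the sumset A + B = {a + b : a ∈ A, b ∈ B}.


A + B = {a + b : a ∈ A, b ∈ B}.
Enumerate all |A|·|B| = 5·4 = 20 pairs (a, b) and collect distinct sums.
a = -6: -6+-2=-8, -6+4=-2, -6+6=0, -6+8=2
a = 1: 1+-2=-1, 1+4=5, 1+6=7, 1+8=9
a = 3: 3+-2=1, 3+4=7, 3+6=9, 3+8=11
a = 8: 8+-2=6, 8+4=12, 8+6=14, 8+8=16
a = 11: 11+-2=9, 11+4=15, 11+6=17, 11+8=19
Collecting distinct sums: A + B = {-8, -2, -1, 0, 1, 2, 5, 6, 7, 9, 11, 12, 14, 15, 16, 17, 19}
|A + B| = 17

A + B = {-8, -2, -1, 0, 1, 2, 5, 6, 7, 9, 11, 12, 14, 15, 16, 17, 19}


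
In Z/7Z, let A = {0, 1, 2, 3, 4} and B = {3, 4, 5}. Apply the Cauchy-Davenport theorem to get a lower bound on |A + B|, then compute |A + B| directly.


Cauchy-Davenport: |A + B| ≥ min(p, |A| + |B| - 1) for A, B nonempty in Z/pZ.
|A| = 5, |B| = 3, p = 7.
CD lower bound = min(7, 5 + 3 - 1) = min(7, 7) = 7.
Compute A + B mod 7 directly:
a = 0: 0+3=3, 0+4=4, 0+5=5
a = 1: 1+3=4, 1+4=5, 1+5=6
a = 2: 2+3=5, 2+4=6, 2+5=0
a = 3: 3+3=6, 3+4=0, 3+5=1
a = 4: 4+3=0, 4+4=1, 4+5=2
A + B = {0, 1, 2, 3, 4, 5, 6}, so |A + B| = 7.
Verify: 7 ≥ 7? Yes ✓.

CD lower bound = 7, actual |A + B| = 7.


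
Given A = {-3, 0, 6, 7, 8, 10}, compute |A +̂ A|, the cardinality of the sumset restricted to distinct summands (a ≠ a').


Restricted sumset: A +̂ A = {a + a' : a ∈ A, a' ∈ A, a ≠ a'}.
Equivalently, take A + A and drop any sum 2a that is achievable ONLY as a + a for a ∈ A (i.e. sums representable only with equal summands).
Enumerate pairs (a, a') with a < a' (symmetric, so each unordered pair gives one sum; this covers all a ≠ a'):
  -3 + 0 = -3
  -3 + 6 = 3
  -3 + 7 = 4
  -3 + 8 = 5
  -3 + 10 = 7
  0 + 6 = 6
  0 + 7 = 7
  0 + 8 = 8
  0 + 10 = 10
  6 + 7 = 13
  6 + 8 = 14
  6 + 10 = 16
  7 + 8 = 15
  7 + 10 = 17
  8 + 10 = 18
Collected distinct sums: {-3, 3, 4, 5, 6, 7, 8, 10, 13, 14, 15, 16, 17, 18}
|A +̂ A| = 14
(Reference bound: |A +̂ A| ≥ 2|A| - 3 for |A| ≥ 2, with |A| = 6 giving ≥ 9.)

|A +̂ A| = 14


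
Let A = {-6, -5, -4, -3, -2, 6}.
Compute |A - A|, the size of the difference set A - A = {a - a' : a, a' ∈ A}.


A - A = {a - a' : a, a' ∈ A}; |A| = 6.
Bounds: 2|A|-1 ≤ |A - A| ≤ |A|² - |A| + 1, i.e. 11 ≤ |A - A| ≤ 31.
Note: 0 ∈ A - A always (from a - a). The set is symmetric: if d ∈ A - A then -d ∈ A - A.
Enumerate nonzero differences d = a - a' with a > a' (then include -d):
Positive differences: {1, 2, 3, 4, 8, 9, 10, 11, 12}
Full difference set: {0} ∪ (positive diffs) ∪ (negative diffs).
|A - A| = 1 + 2·9 = 19 (matches direct enumeration: 19).

|A - A| = 19


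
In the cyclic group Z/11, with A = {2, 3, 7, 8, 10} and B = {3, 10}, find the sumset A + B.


Work in Z/11Z: reduce every sum a + b modulo 11.
Enumerate all 10 pairs:
a = 2: 2+3=5, 2+10=1
a = 3: 3+3=6, 3+10=2
a = 7: 7+3=10, 7+10=6
a = 8: 8+3=0, 8+10=7
a = 10: 10+3=2, 10+10=9
Distinct residues collected: {0, 1, 2, 5, 6, 7, 9, 10}
|A + B| = 8 (out of 11 total residues).

A + B = {0, 1, 2, 5, 6, 7, 9, 10}


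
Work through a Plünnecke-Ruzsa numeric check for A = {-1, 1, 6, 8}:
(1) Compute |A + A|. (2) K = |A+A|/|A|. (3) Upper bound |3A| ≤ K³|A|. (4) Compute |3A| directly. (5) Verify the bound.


|A| = 4.
Step 1: Compute A + A by enumerating all 16 pairs.
A + A = {-2, 0, 2, 5, 7, 9, 12, 14, 16}, so |A + A| = 9.
Step 2: Doubling constant K = |A + A|/|A| = 9/4 = 9/4 ≈ 2.2500.
Step 3: Plünnecke-Ruzsa gives |3A| ≤ K³·|A| = (2.2500)³ · 4 ≈ 45.5625.
Step 4: Compute 3A = A + A + A directly by enumerating all triples (a,b,c) ∈ A³; |3A| = 16.
Step 5: Check 16 ≤ 45.5625? Yes ✓.

K = 9/4, Plünnecke-Ruzsa bound K³|A| ≈ 45.5625, |3A| = 16, inequality holds.


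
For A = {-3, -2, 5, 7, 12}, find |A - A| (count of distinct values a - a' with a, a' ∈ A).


A - A = {a - a' : a, a' ∈ A}; |A| = 5.
Bounds: 2|A|-1 ≤ |A - A| ≤ |A|² - |A| + 1, i.e. 9 ≤ |A - A| ≤ 21.
Note: 0 ∈ A - A always (from a - a). The set is symmetric: if d ∈ A - A then -d ∈ A - A.
Enumerate nonzero differences d = a - a' with a > a' (then include -d):
Positive differences: {1, 2, 5, 7, 8, 9, 10, 14, 15}
Full difference set: {0} ∪ (positive diffs) ∪ (negative diffs).
|A - A| = 1 + 2·9 = 19 (matches direct enumeration: 19).

|A - A| = 19


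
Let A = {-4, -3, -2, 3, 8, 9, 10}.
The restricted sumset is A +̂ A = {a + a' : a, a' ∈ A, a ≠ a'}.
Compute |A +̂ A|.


Restricted sumset: A +̂ A = {a + a' : a ∈ A, a' ∈ A, a ≠ a'}.
Equivalently, take A + A and drop any sum 2a that is achievable ONLY as a + a for a ∈ A (i.e. sums representable only with equal summands).
Enumerate pairs (a, a') with a < a' (symmetric, so each unordered pair gives one sum; this covers all a ≠ a'):
  -4 + -3 = -7
  -4 + -2 = -6
  -4 + 3 = -1
  -4 + 8 = 4
  -4 + 9 = 5
  -4 + 10 = 6
  -3 + -2 = -5
  -3 + 3 = 0
  -3 + 8 = 5
  -3 + 9 = 6
  -3 + 10 = 7
  -2 + 3 = 1
  -2 + 8 = 6
  -2 + 9 = 7
  -2 + 10 = 8
  3 + 8 = 11
  3 + 9 = 12
  3 + 10 = 13
  8 + 9 = 17
  8 + 10 = 18
  9 + 10 = 19
Collected distinct sums: {-7, -6, -5, -1, 0, 1, 4, 5, 6, 7, 8, 11, 12, 13, 17, 18, 19}
|A +̂ A| = 17
(Reference bound: |A +̂ A| ≥ 2|A| - 3 for |A| ≥ 2, with |A| = 7 giving ≥ 11.)

|A +̂ A| = 17


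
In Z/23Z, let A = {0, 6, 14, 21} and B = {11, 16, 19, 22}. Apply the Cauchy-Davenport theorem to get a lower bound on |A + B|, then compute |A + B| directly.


Cauchy-Davenport: |A + B| ≥ min(p, |A| + |B| - 1) for A, B nonempty in Z/pZ.
|A| = 4, |B| = 4, p = 23.
CD lower bound = min(23, 4 + 4 - 1) = min(23, 7) = 7.
Compute A + B mod 23 directly:
a = 0: 0+11=11, 0+16=16, 0+19=19, 0+22=22
a = 6: 6+11=17, 6+16=22, 6+19=2, 6+22=5
a = 14: 14+11=2, 14+16=7, 14+19=10, 14+22=13
a = 21: 21+11=9, 21+16=14, 21+19=17, 21+22=20
A + B = {2, 5, 7, 9, 10, 11, 13, 14, 16, 17, 19, 20, 22}, so |A + B| = 13.
Verify: 13 ≥ 7? Yes ✓.

CD lower bound = 7, actual |A + B| = 13.


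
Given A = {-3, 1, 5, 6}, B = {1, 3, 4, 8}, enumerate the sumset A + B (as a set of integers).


A + B = {a + b : a ∈ A, b ∈ B}.
Enumerate all |A|·|B| = 4·4 = 16 pairs (a, b) and collect distinct sums.
a = -3: -3+1=-2, -3+3=0, -3+4=1, -3+8=5
a = 1: 1+1=2, 1+3=4, 1+4=5, 1+8=9
a = 5: 5+1=6, 5+3=8, 5+4=9, 5+8=13
a = 6: 6+1=7, 6+3=9, 6+4=10, 6+8=14
Collecting distinct sums: A + B = {-2, 0, 1, 2, 4, 5, 6, 7, 8, 9, 10, 13, 14}
|A + B| = 13

A + B = {-2, 0, 1, 2, 4, 5, 6, 7, 8, 9, 10, 13, 14}


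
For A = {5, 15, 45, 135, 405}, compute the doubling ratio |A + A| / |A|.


|A| = 5.
Compute A + A by enumerating all 25 pairs.
A + A = {10, 20, 30, 50, 60, 90, 140, 150, 180, 270, 410, 420, 450, 540, 810}, so |A + A| = 15.
K = |A + A| / |A| = 15/5 = 3/1 ≈ 3.0000.
Reference: AP of size 5 gives K = 9/5 ≈ 1.8000; a fully generic set of size 5 gives K ≈ 3.0000.

|A| = 5, |A + A| = 15, K = 15/5 = 3/1.


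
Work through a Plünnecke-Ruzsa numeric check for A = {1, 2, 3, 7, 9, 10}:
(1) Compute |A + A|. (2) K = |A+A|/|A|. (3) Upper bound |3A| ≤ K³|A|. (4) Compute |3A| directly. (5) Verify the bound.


|A| = 6.
Step 1: Compute A + A by enumerating all 36 pairs.
A + A = {2, 3, 4, 5, 6, 8, 9, 10, 11, 12, 13, 14, 16, 17, 18, 19, 20}, so |A + A| = 17.
Step 2: Doubling constant K = |A + A|/|A| = 17/6 = 17/6 ≈ 2.8333.
Step 3: Plünnecke-Ruzsa gives |3A| ≤ K³·|A| = (2.8333)³ · 6 ≈ 136.4722.
Step 4: Compute 3A = A + A + A directly by enumerating all triples (a,b,c) ∈ A³; |3A| = 28.
Step 5: Check 28 ≤ 136.4722? Yes ✓.

K = 17/6, Plünnecke-Ruzsa bound K³|A| ≈ 136.4722, |3A| = 28, inequality holds.


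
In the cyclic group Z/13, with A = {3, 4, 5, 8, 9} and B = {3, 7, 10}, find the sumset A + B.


Work in Z/13Z: reduce every sum a + b modulo 13.
Enumerate all 15 pairs:
a = 3: 3+3=6, 3+7=10, 3+10=0
a = 4: 4+3=7, 4+7=11, 4+10=1
a = 5: 5+3=8, 5+7=12, 5+10=2
a = 8: 8+3=11, 8+7=2, 8+10=5
a = 9: 9+3=12, 9+7=3, 9+10=6
Distinct residues collected: {0, 1, 2, 3, 5, 6, 7, 8, 10, 11, 12}
|A + B| = 11 (out of 13 total residues).

A + B = {0, 1, 2, 3, 5, 6, 7, 8, 10, 11, 12}


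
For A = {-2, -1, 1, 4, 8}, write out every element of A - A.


A - A = {a - a' : a, a' ∈ A}.
Compute a - a' for each ordered pair (a, a'):
a = -2: -2--2=0, -2--1=-1, -2-1=-3, -2-4=-6, -2-8=-10
a = -1: -1--2=1, -1--1=0, -1-1=-2, -1-4=-5, -1-8=-9
a = 1: 1--2=3, 1--1=2, 1-1=0, 1-4=-3, 1-8=-7
a = 4: 4--2=6, 4--1=5, 4-1=3, 4-4=0, 4-8=-4
a = 8: 8--2=10, 8--1=9, 8-1=7, 8-4=4, 8-8=0
Collecting distinct values (and noting 0 appears from a-a):
A - A = {-10, -9, -7, -6, -5, -4, -3, -2, -1, 0, 1, 2, 3, 4, 5, 6, 7, 9, 10}
|A - A| = 19

A - A = {-10, -9, -7, -6, -5, -4, -3, -2, -1, 0, 1, 2, 3, 4, 5, 6, 7, 9, 10}


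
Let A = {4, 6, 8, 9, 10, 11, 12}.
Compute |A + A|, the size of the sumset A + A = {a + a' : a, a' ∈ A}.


A + A = {a + a' : a, a' ∈ A}; |A| = 7.
General bounds: 2|A| - 1 ≤ |A + A| ≤ |A|(|A|+1)/2, i.e. 13 ≤ |A + A| ≤ 28.
Lower bound 2|A|-1 is attained iff A is an arithmetic progression.
Enumerate sums a + a' for a ≤ a' (symmetric, so this suffices):
a = 4: 4+4=8, 4+6=10, 4+8=12, 4+9=13, 4+10=14, 4+11=15, 4+12=16
a = 6: 6+6=12, 6+8=14, 6+9=15, 6+10=16, 6+11=17, 6+12=18
a = 8: 8+8=16, 8+9=17, 8+10=18, 8+11=19, 8+12=20
a = 9: 9+9=18, 9+10=19, 9+11=20, 9+12=21
a = 10: 10+10=20, 10+11=21, 10+12=22
a = 11: 11+11=22, 11+12=23
a = 12: 12+12=24
Distinct sums: {8, 10, 12, 13, 14, 15, 16, 17, 18, 19, 20, 21, 22, 23, 24}
|A + A| = 15

|A + A| = 15


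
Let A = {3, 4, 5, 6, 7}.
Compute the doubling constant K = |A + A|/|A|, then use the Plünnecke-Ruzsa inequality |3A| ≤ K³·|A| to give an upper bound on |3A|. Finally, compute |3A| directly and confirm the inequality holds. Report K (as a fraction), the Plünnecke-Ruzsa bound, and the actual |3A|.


|A| = 5.
Step 1: Compute A + A by enumerating all 25 pairs.
A + A = {6, 7, 8, 9, 10, 11, 12, 13, 14}, so |A + A| = 9.
Step 2: Doubling constant K = |A + A|/|A| = 9/5 = 9/5 ≈ 1.8000.
Step 3: Plünnecke-Ruzsa gives |3A| ≤ K³·|A| = (1.8000)³ · 5 ≈ 29.1600.
Step 4: Compute 3A = A + A + A directly by enumerating all triples (a,b,c) ∈ A³; |3A| = 13.
Step 5: Check 13 ≤ 29.1600? Yes ✓.

K = 9/5, Plünnecke-Ruzsa bound K³|A| ≈ 29.1600, |3A| = 13, inequality holds.


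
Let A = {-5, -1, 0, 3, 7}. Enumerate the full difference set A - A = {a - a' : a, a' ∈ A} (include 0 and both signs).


A - A = {a - a' : a, a' ∈ A}.
Compute a - a' for each ordered pair (a, a'):
a = -5: -5--5=0, -5--1=-4, -5-0=-5, -5-3=-8, -5-7=-12
a = -1: -1--5=4, -1--1=0, -1-0=-1, -1-3=-4, -1-7=-8
a = 0: 0--5=5, 0--1=1, 0-0=0, 0-3=-3, 0-7=-7
a = 3: 3--5=8, 3--1=4, 3-0=3, 3-3=0, 3-7=-4
a = 7: 7--5=12, 7--1=8, 7-0=7, 7-3=4, 7-7=0
Collecting distinct values (and noting 0 appears from a-a):
A - A = {-12, -8, -7, -5, -4, -3, -1, 0, 1, 3, 4, 5, 7, 8, 12}
|A - A| = 15

A - A = {-12, -8, -7, -5, -4, -3, -1, 0, 1, 3, 4, 5, 7, 8, 12}


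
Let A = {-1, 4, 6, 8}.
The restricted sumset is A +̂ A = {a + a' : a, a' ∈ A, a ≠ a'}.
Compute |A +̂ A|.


Restricted sumset: A +̂ A = {a + a' : a ∈ A, a' ∈ A, a ≠ a'}.
Equivalently, take A + A and drop any sum 2a that is achievable ONLY as a + a for a ∈ A (i.e. sums representable only with equal summands).
Enumerate pairs (a, a') with a < a' (symmetric, so each unordered pair gives one sum; this covers all a ≠ a'):
  -1 + 4 = 3
  -1 + 6 = 5
  -1 + 8 = 7
  4 + 6 = 10
  4 + 8 = 12
  6 + 8 = 14
Collected distinct sums: {3, 5, 7, 10, 12, 14}
|A +̂ A| = 6
(Reference bound: |A +̂ A| ≥ 2|A| - 3 for |A| ≥ 2, with |A| = 4 giving ≥ 5.)

|A +̂ A| = 6


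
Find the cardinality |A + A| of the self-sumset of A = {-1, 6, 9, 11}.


A + A = {a + a' : a, a' ∈ A}; |A| = 4.
General bounds: 2|A| - 1 ≤ |A + A| ≤ |A|(|A|+1)/2, i.e. 7 ≤ |A + A| ≤ 10.
Lower bound 2|A|-1 is attained iff A is an arithmetic progression.
Enumerate sums a + a' for a ≤ a' (symmetric, so this suffices):
a = -1: -1+-1=-2, -1+6=5, -1+9=8, -1+11=10
a = 6: 6+6=12, 6+9=15, 6+11=17
a = 9: 9+9=18, 9+11=20
a = 11: 11+11=22
Distinct sums: {-2, 5, 8, 10, 12, 15, 17, 18, 20, 22}
|A + A| = 10

|A + A| = 10


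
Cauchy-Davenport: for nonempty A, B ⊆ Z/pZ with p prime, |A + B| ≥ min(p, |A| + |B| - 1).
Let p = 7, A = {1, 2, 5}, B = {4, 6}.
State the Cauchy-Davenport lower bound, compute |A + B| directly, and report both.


Cauchy-Davenport: |A + B| ≥ min(p, |A| + |B| - 1) for A, B nonempty in Z/pZ.
|A| = 3, |B| = 2, p = 7.
CD lower bound = min(7, 3 + 2 - 1) = min(7, 4) = 4.
Compute A + B mod 7 directly:
a = 1: 1+4=5, 1+6=0
a = 2: 2+4=6, 2+6=1
a = 5: 5+4=2, 5+6=4
A + B = {0, 1, 2, 4, 5, 6}, so |A + B| = 6.
Verify: 6 ≥ 4? Yes ✓.

CD lower bound = 4, actual |A + B| = 6.


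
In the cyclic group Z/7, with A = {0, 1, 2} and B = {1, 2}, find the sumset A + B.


Work in Z/7Z: reduce every sum a + b modulo 7.
Enumerate all 6 pairs:
a = 0: 0+1=1, 0+2=2
a = 1: 1+1=2, 1+2=3
a = 2: 2+1=3, 2+2=4
Distinct residues collected: {1, 2, 3, 4}
|A + B| = 4 (out of 7 total residues).

A + B = {1, 2, 3, 4}


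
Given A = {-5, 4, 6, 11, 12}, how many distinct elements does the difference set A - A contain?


A - A = {a - a' : a, a' ∈ A}; |A| = 5.
Bounds: 2|A|-1 ≤ |A - A| ≤ |A|² - |A| + 1, i.e. 9 ≤ |A - A| ≤ 21.
Note: 0 ∈ A - A always (from a - a). The set is symmetric: if d ∈ A - A then -d ∈ A - A.
Enumerate nonzero differences d = a - a' with a > a' (then include -d):
Positive differences: {1, 2, 5, 6, 7, 8, 9, 11, 16, 17}
Full difference set: {0} ∪ (positive diffs) ∪ (negative diffs).
|A - A| = 1 + 2·10 = 21 (matches direct enumeration: 21).

|A - A| = 21


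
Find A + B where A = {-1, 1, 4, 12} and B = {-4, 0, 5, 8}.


A + B = {a + b : a ∈ A, b ∈ B}.
Enumerate all |A|·|B| = 4·4 = 16 pairs (a, b) and collect distinct sums.
a = -1: -1+-4=-5, -1+0=-1, -1+5=4, -1+8=7
a = 1: 1+-4=-3, 1+0=1, 1+5=6, 1+8=9
a = 4: 4+-4=0, 4+0=4, 4+5=9, 4+8=12
a = 12: 12+-4=8, 12+0=12, 12+5=17, 12+8=20
Collecting distinct sums: A + B = {-5, -3, -1, 0, 1, 4, 6, 7, 8, 9, 12, 17, 20}
|A + B| = 13

A + B = {-5, -3, -1, 0, 1, 4, 6, 7, 8, 9, 12, 17, 20}


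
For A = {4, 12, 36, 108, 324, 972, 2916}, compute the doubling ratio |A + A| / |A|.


|A| = 7.
Compute A + A by enumerating all 49 pairs.
A + A = {8, 16, 24, 40, 48, 72, 112, 120, 144, 216, 328, 336, 360, 432, 648, 976, 984, 1008, 1080, 1296, 1944, 2920, 2928, 2952, 3024, 3240, 3888, 5832}, so |A + A| = 28.
K = |A + A| / |A| = 28/7 = 4/1 ≈ 4.0000.
Reference: AP of size 7 gives K = 13/7 ≈ 1.8571; a fully generic set of size 7 gives K ≈ 4.0000.

|A| = 7, |A + A| = 28, K = 28/7 = 4/1.


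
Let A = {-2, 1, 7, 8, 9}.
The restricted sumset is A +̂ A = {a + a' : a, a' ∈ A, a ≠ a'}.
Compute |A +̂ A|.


Restricted sumset: A +̂ A = {a + a' : a ∈ A, a' ∈ A, a ≠ a'}.
Equivalently, take A + A and drop any sum 2a that is achievable ONLY as a + a for a ∈ A (i.e. sums representable only with equal summands).
Enumerate pairs (a, a') with a < a' (symmetric, so each unordered pair gives one sum; this covers all a ≠ a'):
  -2 + 1 = -1
  -2 + 7 = 5
  -2 + 8 = 6
  -2 + 9 = 7
  1 + 7 = 8
  1 + 8 = 9
  1 + 9 = 10
  7 + 8 = 15
  7 + 9 = 16
  8 + 9 = 17
Collected distinct sums: {-1, 5, 6, 7, 8, 9, 10, 15, 16, 17}
|A +̂ A| = 10
(Reference bound: |A +̂ A| ≥ 2|A| - 3 for |A| ≥ 2, with |A| = 5 giving ≥ 7.)

|A +̂ A| = 10


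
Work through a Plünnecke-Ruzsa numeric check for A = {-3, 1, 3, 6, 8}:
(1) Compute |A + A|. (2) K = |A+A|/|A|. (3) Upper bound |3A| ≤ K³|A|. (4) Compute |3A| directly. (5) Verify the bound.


|A| = 5.
Step 1: Compute A + A by enumerating all 25 pairs.
A + A = {-6, -2, 0, 2, 3, 4, 5, 6, 7, 9, 11, 12, 14, 16}, so |A + A| = 14.
Step 2: Doubling constant K = |A + A|/|A| = 14/5 = 14/5 ≈ 2.8000.
Step 3: Plünnecke-Ruzsa gives |3A| ≤ K³·|A| = (2.8000)³ · 5 ≈ 109.7600.
Step 4: Compute 3A = A + A + A directly by enumerating all triples (a,b,c) ∈ A³; |3A| = 26.
Step 5: Check 26 ≤ 109.7600? Yes ✓.

K = 14/5, Plünnecke-Ruzsa bound K³|A| ≈ 109.7600, |3A| = 26, inequality holds.


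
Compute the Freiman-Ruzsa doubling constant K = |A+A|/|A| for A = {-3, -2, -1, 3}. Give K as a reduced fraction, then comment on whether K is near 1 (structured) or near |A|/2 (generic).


|A| = 4.
Compute A + A by enumerating all 16 pairs.
A + A = {-6, -5, -4, -3, -2, 0, 1, 2, 6}, so |A + A| = 9.
K = |A + A| / |A| = 9/4 (already in lowest terms) ≈ 2.2500.
Reference: AP of size 4 gives K = 7/4 ≈ 1.7500; a fully generic set of size 4 gives K ≈ 2.5000.

|A| = 4, |A + A| = 9, K = 9/4.


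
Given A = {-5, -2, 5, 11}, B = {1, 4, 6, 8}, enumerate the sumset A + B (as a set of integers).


A + B = {a + b : a ∈ A, b ∈ B}.
Enumerate all |A|·|B| = 4·4 = 16 pairs (a, b) and collect distinct sums.
a = -5: -5+1=-4, -5+4=-1, -5+6=1, -5+8=3
a = -2: -2+1=-1, -2+4=2, -2+6=4, -2+8=6
a = 5: 5+1=6, 5+4=9, 5+6=11, 5+8=13
a = 11: 11+1=12, 11+4=15, 11+6=17, 11+8=19
Collecting distinct sums: A + B = {-4, -1, 1, 2, 3, 4, 6, 9, 11, 12, 13, 15, 17, 19}
|A + B| = 14

A + B = {-4, -1, 1, 2, 3, 4, 6, 9, 11, 12, 13, 15, 17, 19}


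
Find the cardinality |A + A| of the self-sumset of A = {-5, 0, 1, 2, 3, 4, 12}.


A + A = {a + a' : a, a' ∈ A}; |A| = 7.
General bounds: 2|A| - 1 ≤ |A + A| ≤ |A|(|A|+1)/2, i.e. 13 ≤ |A + A| ≤ 28.
Lower bound 2|A|-1 is attained iff A is an arithmetic progression.
Enumerate sums a + a' for a ≤ a' (symmetric, so this suffices):
a = -5: -5+-5=-10, -5+0=-5, -5+1=-4, -5+2=-3, -5+3=-2, -5+4=-1, -5+12=7
a = 0: 0+0=0, 0+1=1, 0+2=2, 0+3=3, 0+4=4, 0+12=12
a = 1: 1+1=2, 1+2=3, 1+3=4, 1+4=5, 1+12=13
a = 2: 2+2=4, 2+3=5, 2+4=6, 2+12=14
a = 3: 3+3=6, 3+4=7, 3+12=15
a = 4: 4+4=8, 4+12=16
a = 12: 12+12=24
Distinct sums: {-10, -5, -4, -3, -2, -1, 0, 1, 2, 3, 4, 5, 6, 7, 8, 12, 13, 14, 15, 16, 24}
|A + A| = 21

|A + A| = 21
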